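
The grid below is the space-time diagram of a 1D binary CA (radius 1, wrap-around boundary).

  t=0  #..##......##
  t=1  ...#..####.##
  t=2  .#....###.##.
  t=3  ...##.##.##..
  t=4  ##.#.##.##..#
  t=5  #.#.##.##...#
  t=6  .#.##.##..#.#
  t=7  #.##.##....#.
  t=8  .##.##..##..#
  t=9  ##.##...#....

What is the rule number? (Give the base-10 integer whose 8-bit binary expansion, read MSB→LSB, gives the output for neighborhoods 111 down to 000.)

  nb ###: next=#  (t=0,i=12, bit7=1)
  nb ##.: next=.  (t=0,i=0, bit6=0)
  nb #.#: next=#  (t=1,i=10, bit5=1)
  nb #..: next=.  (t=0,i=1, bit4=0)
  nb .##: next=#  (t=0,i=3, bit3=1)
  nb .#.: next=.  (t=1,i=3, bit2=0)
  nb ..#: next=.  (t=0,i=2, bit1=0)
  nb ...: next=#  (t=0,i=6, bit0=1)
  bits 10101001 = 169

169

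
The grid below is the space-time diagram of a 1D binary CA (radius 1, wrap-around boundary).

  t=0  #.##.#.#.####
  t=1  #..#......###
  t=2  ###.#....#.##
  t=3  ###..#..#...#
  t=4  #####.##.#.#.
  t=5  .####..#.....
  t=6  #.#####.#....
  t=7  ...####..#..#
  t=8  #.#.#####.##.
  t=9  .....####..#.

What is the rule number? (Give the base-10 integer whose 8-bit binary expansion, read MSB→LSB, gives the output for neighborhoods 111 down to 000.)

  nb ###: next=#  (t=0,i=10, bit7=1)
  nb ##.: next=#  (t=0,i=0, bit6=1)
  nb #.#: next=.  (t=0,i=1, bit5=0)
  nb #..: next=#  (t=1,i=1, bit4=1)
  nb .##: next=.  (t=0,i=2, bit3=0)
  nb .#.: next=.  (t=0,i=5, bit2=0)
  nb ..#: next=#  (t=1,i=2, bit1=1)
  nb ...: next=.  (t=1,i=5, bit0=0)
  bits 11010010 = 210

210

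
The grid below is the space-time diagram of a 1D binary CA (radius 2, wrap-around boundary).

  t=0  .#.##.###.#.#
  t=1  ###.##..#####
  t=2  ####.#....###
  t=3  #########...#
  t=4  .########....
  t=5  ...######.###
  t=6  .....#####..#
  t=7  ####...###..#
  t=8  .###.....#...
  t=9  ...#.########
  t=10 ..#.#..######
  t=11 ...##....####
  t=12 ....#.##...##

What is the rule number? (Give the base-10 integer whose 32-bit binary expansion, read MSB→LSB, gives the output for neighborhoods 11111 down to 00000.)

  nb #####: next=#  (t=1,i=0, bit31=1)
  nb ####.: next=#  (t=1,i=1, bit30=1)
  nb ###.#: next=#  (t=0,i=8, bit29=1)
  nb ###..: next=#  (t=3,i=8, bit28=1)
  nb ##.##: next=#  (t=0,i=5, bit27=1)
  nb ##.#.: next=#  (t=0,i=9, bit26=1)
  nb ##..#: next=.  (t=1,i=6, bit25=0)
  nb ##...: next=.  (t=3,i=9, bit24=0)
  nb #.###: next=.  (t=0,i=6, bit23=0)
  nb #.##.: next=.  (t=0,i=3, bit22=0)
  nb #.#.#: next=#  (t=0,i=1, bit21=1)
  nb #.#..: next=#  (t=2,i=5, bit20=1)
  nb #..##: next=.  (t=1,i=7, bit19=0)
  nb #..#.: next=.  (t=6,i=11, bit18=0)
  nb #...#: next=.  (t=3,i=10, bit17=0)
  nb #....: next=#  (t=2,i=7, bit16=1)
  nb .####: next=.  (t=1,i=9, bit15=0)
  nb .###.: next=.  (t=0,i=7, bit14=0)
  nb .##.#: next=#  (t=0,i=4, bit13=1)
  nb .##..: next=#  (t=1,i=5, bit12=1)
  nb .#.##: next=#  (t=0,i=2, bit11=1)
  nb .#.#.: next=#  (t=0,i=0, bit10=1)
  nb .#..#: next=.  (t=10,i=5, bit9=0)
  nb .#...: next=#  (t=2,i=6, bit8=1)
  nb ..###: next=.  (t=1,i=8, bit7=0)
  nb ..##.: next=.  (t=11,i=3, bit6=0)
  nb ..#.#: next=.  (t=9,i=3, bit5=0)
  nb ..#..: next=#  (t=6,i=12, bit4=1)
  nb ...##: next=.  (t=2,i=9, bit3=0)
  nb ...#.: next=#  (t=8,i=8, bit2=1)
  nb ....#: next=#  (t=2,i=8, bit1=1)
  nb .....: next=#  (t=4,i=11, bit0=1)
  bits 11111100001100010011110100010111 = 4231085335

4231085335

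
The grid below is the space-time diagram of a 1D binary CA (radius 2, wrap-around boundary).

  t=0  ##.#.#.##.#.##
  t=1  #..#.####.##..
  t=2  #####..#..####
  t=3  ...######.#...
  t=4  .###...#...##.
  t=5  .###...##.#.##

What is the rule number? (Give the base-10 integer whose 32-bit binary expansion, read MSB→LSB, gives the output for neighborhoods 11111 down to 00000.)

  #####|.  b31=0 t=2,i=0
  ####.|#  b30=1 t=0,i=0
  ###.#|.  b29=0 t=0,i=1
  ###..|#  b28=1 t=2,i=4
  ##.##|.  b27=0 t=1,i=9
  ##.#.|.  b26=0 t=0,i=2
  ##..#|#  b25=1 t=1,i=12
  ##...|.  b24=0 t=4,i=4
  #.###|.  b23=0 t=0,i=12
  #.##.|#  b22=1 t=0,i=7
  #.#.#|#  b21=1 t=0,i=3
  #.#..|.  b20=0 t=3,i=10
  #..##|.  b19=0 t=2,i=9
  #..#.|#  b18=1 t=1,i=2
  #...#|.  b17=0 t=4,i=5
  #....|#  b16=1 t=3,i=12
  .####|.  b15=0 t=0,i=13
  .###.|#  b14=1 t=4,i=2
  .##.#|#  b13=1 t=0,i=8
  .##..|#  b12=1 t=1,i=11
  .#.##|#  b11=1 t=0,i=6
  .#.#.|.  b10=0 t=0,i=4
  .#..#|#  b9=1 t=1,i=1
  .#...|#  b8=1 t=3,i=11
  ..###|#  b7=1 t=2,i=10
  ..##.|.  b6=0 t=4,i=11
  ..#.#|#  b5=1 t=1,i=3
  ..#..|#  b4=1 t=1,i=0
  ...##|#  b3=1 t=3,i=2
  ...#.|.  b2=0 t=4,i=6
  ....#|#  b1=1 t=3,i=1
  .....|.  b0=0 t=3,i=0
  bits 01010010011001010111101110111010 = 1382382522

1382382522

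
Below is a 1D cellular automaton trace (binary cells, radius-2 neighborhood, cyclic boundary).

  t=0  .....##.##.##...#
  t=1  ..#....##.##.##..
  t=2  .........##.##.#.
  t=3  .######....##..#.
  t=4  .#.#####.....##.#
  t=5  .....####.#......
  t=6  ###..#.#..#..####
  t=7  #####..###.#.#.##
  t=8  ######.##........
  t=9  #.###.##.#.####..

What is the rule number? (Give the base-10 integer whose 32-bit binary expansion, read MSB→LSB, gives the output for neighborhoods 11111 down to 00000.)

  [31] ##### => #  t=3,i=3
  [30] ####. => #  t=3,i=5
  [29] ###.# => .  t=5,i=8
  [28] ###.. => #  t=3,i=6
  [27] ##.## => #  t=0,i=7
  [26] ##.#. => .  t=2,i=14
  [25] ##..# => #  t=3,i=13
  [24] ##... => #  t=0,i=13
  [23] #.### => .  t=4,i=3
  [22] #.##. => #  t=0,i=8
  [21] #.#.# => .  t=4,i=1
  [20] #.#.. => #  t=2,i=15
  [19] #..## => .  t=3,i=0
  [18] #..#. => #  t=3,i=14
  [17] #...# => #  t=0,i=14
  [16] #.... => .  t=0,i=1
  [15] .#### => .  t=3,i=2
  [14] .###. => #  t=7,i=8
  [13] .##.# => .  t=0,i=6
  [12] .##.. => .  t=0,i=12
  [11] .#.## => .  t=4,i=2
  [10] .#.#. => .  t=4,i=0
  [9] .#..# => #  t=3,i=16
  [8] .#... => .  t=0,i=0
  [7] ..### => #  t=3,i=1
  [6] ..##. => .  t=0,i=5
  [5] ..#.# => .  t=6,i=5
  [4] ..#.. => .  t=0,i=16
  [3] ...## => .  t=0,i=4
  [2] ...#. => .  t=0,i=15
  [1] ....# => .  t=0,i=3
  [0] ..... => #  t=0,i=2
  bits 11011011010101100100001010000001 = 3679863425

3679863425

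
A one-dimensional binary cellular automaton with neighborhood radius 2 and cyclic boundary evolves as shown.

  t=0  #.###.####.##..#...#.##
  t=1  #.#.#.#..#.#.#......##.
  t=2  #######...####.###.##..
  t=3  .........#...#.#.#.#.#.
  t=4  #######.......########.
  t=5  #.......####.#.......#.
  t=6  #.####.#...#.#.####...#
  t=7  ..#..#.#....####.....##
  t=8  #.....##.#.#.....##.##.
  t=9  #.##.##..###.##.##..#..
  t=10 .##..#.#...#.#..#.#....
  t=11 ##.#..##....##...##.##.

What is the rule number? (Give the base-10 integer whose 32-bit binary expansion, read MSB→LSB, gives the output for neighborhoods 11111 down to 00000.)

586222665

  ##### -> .   bit 31 = 0  t=2,i=2
  ####. -> .   bit 30 = 0  t=0,i=8
  ###.# -> #   bit 29 = 1  t=0,i=0
  ###.. -> .   bit 28 = 0  t=2,i=6
  ##.## -> .   bit 27 = 0  t=0,i=1
  ##.#. -> .   bit 26 = 0  t=1,i=22
  ##..# -> #   bit 25 = 1  t=0,i=13
  ##... -> .   bit 24 = 0  t=2,i=7
  #.### -> #   bit 23 = 1  t=0,i=2
  #.##. -> #   bit 22 = 1  t=0,i=11
  #.#.# -> #   bit 21 = 1  t=1,i=0
  #.#.. -> #   bit 20 = 1  t=1,i=6
  #..## -> .   bit 19 = 0  t=2,i=22
  #..#. -> .   bit 18 = 0  t=0,i=14
  #...# -> .   bit 17 = 0  t=0,i=17
  #.... -> #   bit 16 = 1  t=1,i=15
  .#### -> .   bit 15 = 0  t=0,i=7
  .###. -> .   bit 14 = 0  t=0,i=3
  .##.# -> .   bit 13 = 0  t=1,i=21
  .##.. -> .   bit 12 = 0  t=0,i=12
  .#.## -> #   bit 11 = 1  t=0,i=20
  .#.#. -> #   bit 10 = 1  t=1,i=1
  .#..# -> .   bit 9 = 0  t=1,i=7
  .#... -> .   bit 8 = 0  t=0,i=16
  ..### -> .   bit 7 = 0  t=2,i=0
  ..##. -> #   bit 6 = 1  t=1,i=20
  ..#.# -> .   bit 5 = 0  t=0,i=19
  ..#.. -> .   bit 4 = 0  t=0,i=15
  ...## -> #   bit 3 = 1  t=1,i=19
  ...#. -> .   bit 2 = 0  t=0,i=18
  ....# -> .   bit 1 = 0  t=1,i=18
  ..... -> #   bit 0 = 1  t=1,i=16
  bits 00100010111100010000110001001001 = 586222665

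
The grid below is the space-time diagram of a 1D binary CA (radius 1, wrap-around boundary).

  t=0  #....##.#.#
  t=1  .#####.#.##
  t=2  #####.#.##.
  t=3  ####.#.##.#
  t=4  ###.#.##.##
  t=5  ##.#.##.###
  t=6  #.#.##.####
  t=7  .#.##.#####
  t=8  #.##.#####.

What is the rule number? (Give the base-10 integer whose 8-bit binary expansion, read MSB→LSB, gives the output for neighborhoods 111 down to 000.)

  [7] ### => #  t=1,i=2
  [6] ##. => .  t=0,i=0
  [5] #.# => #  t=0,i=7
  [4] #.. => #  t=0,i=1
  [3] .## => #  t=0,i=5
  [2] .#. => .  t=0,i=8
  [1] ..# => #  t=0,i=4
  [0] ... => #  t=0,i=2
  bits 10111011 = 187

187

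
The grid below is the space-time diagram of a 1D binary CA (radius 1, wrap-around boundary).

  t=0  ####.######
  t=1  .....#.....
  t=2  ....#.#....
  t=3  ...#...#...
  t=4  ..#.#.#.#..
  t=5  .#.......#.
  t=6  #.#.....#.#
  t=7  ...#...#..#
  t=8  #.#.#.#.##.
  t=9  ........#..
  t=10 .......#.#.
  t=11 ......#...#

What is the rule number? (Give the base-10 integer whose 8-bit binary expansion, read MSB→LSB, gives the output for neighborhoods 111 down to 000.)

  [7] ### => .  t=0,i=0
  [6] ##. => .  t=0,i=3
  [5] #.# => .  t=0,i=4
  [4] #.. => #  t=1,i=6
  [3] .## => #  t=0,i=5
  [2] .#. => .  t=1,i=5
  [1] ..# => #  t=1,i=4
  [0] ... => .  t=1,i=0
  bits 00011010 = 26

26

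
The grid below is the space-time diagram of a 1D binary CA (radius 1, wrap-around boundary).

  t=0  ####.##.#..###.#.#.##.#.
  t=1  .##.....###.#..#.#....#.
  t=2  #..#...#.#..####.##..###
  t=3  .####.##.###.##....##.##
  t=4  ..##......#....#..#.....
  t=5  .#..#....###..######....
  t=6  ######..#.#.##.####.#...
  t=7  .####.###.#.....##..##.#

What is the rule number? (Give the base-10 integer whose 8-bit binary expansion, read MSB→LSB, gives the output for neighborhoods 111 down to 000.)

  ### -> #   bit 7 = 1  t=0,i=1
  ##. -> .   bit 6 = 0  t=0,i=3
  #.# -> .   bit 5 = 0  t=0,i=4
  #.. -> #   bit 4 = 1  t=0,i=9
  .## -> .   bit 3 = 0  t=0,i=0
  .#. -> #   bit 2 = 1  t=0,i=8
  ..# -> #   bit 1 = 1  t=0,i=10
  ... -> .   bit 0 = 0  t=1,i=4
  bits 10010110 = 150

150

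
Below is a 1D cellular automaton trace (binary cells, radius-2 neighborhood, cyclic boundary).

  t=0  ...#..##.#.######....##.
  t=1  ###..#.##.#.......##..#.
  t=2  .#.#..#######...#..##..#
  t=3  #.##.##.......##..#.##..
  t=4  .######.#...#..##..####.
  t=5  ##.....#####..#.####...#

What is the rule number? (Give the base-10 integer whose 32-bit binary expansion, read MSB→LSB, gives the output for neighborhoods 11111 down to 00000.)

240876934

  [31] ##### => .  t=0,i=13
  [30] ####. => .  t=0,i=15
  [29] ###.# => .  t=4,i=6
  [28] ###.. => .  t=0,i=16
  [27] ##.## => #  t=3,i=4
  [26] ##.#. => #  t=0,i=8
  [25] ##..# => #  t=1,i=3
  [24] ##... => .  t=0,i=17
  [23] #.### => .  t=0,i=11
  [22] #.##. => #  t=1,i=7
  [21] #.#.# => .  t=0,i=9
  [20] #.#.. => #  t=1,i=10
  [19] #..## => #  t=0,i=5
  [18] #..#. => .  t=1,i=4
  [17] #...# => #  t=2,i=14
  [16] #.... => #  t=0,i=0
  [15] .#### => .  t=0,i=12
  [14] .###. => #  t=1,i=1
  [13] .##.# => #  t=0,i=7
  [12] .##.. => #  t=0,i=22
  [11] .#.## => #  t=0,i=10
  [10] .#.#. => #  t=2,i=0
  [9] .#..# => .  t=0,i=4
  [8] .#... => #  t=1,i=11
  [7] ..### => #  t=2,i=6
  [6] ..##. => .  t=0,i=6
  [5] ..#.# => .  t=1,i=5
  [4] ..#.. => .  t=0,i=3
  [3] ...## => .  t=0,i=20
  [2] ...#. => #  t=0,i=2
  [1] ....# => #  t=0,i=1
  [0] ..... => .  t=1,i=13
  bits 00001110010110110111110110000110 = 240876934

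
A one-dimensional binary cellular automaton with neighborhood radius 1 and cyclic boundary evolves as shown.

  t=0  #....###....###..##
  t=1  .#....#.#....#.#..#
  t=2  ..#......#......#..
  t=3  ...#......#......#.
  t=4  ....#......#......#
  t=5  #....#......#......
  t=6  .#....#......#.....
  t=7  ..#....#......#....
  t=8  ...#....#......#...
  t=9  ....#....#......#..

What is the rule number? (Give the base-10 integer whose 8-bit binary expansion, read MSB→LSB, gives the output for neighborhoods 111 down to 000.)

144

  nb ###: next=#  (t=0,i=6, bit7=1)
  nb ##.: next=.  (t=0,i=0, bit6=0)
  nb #.#: next=.  (t=1,i=0, bit5=0)
  nb #..: next=#  (t=0,i=1, bit4=1)
  nb .##: next=.  (t=0,i=5, bit3=0)
  nb .#.: next=.  (t=1,i=1, bit2=0)
  nb ..#: next=.  (t=0,i=4, bit1=0)
  nb ...: next=.  (t=0,i=2, bit0=0)
  bits 10010000 = 144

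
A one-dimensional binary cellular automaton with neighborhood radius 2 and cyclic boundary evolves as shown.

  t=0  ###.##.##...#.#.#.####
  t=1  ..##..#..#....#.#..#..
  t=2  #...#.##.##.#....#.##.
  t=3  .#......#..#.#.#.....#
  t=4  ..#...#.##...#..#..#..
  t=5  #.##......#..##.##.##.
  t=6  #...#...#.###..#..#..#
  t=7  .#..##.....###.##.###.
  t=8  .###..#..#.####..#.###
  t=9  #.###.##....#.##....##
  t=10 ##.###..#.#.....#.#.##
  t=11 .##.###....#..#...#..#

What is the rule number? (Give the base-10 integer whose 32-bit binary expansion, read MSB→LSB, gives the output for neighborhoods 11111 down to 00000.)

1059636114

  #####|.  b31=0 t=0,i=0
  ####.|.  b30=0 t=0,i=1
  ###.#|#  b29=1 t=0,i=2
  ###..|#  b28=1 t=6,i=12
  ##.##|#  b27=1 t=0,i=3
  ##.#.|#  b26=1 t=2,i=11
  ##..#|#  b25=1 t=1,i=4
  ##...|#  b24=1 t=0,i=9
  #.###|.  b23=0 t=0,i=18
  #.##.|.  b22=0 t=0,i=4
  #.#.#|#  b21=1 t=0,i=14
  #.#..|.  b20=0 t=1,i=16
  #..##|#  b19=1 t=5,i=12
  #..#.|.  b18=0 t=1,i=5
  #...#|.  b17=0 t=0,i=10
  #....|.  b16=0 t=1,i=11
  .####|#  b15=1 t=0,i=19
  .###.|#  b14=1 t=6,i=11
  .##.#|.  b13=0 t=0,i=5
  .##..|.  b12=0 t=0,i=8
  .#.##|.  b11=0 t=0,i=17
  .#.#.|.  b10=0 t=0,i=13
  .#..#|#  b9=1 t=1,i=7
  .#...|#  b8=1 t=1,i=10
  ..###|#  b7=1 t=7,i=11
  ..##.|.  b6=0 t=1,i=2
  ..#.#|.  b5=0 t=0,i=12
  ..#..|#  b4=1 t=1,i=6
  ...##|.  b3=0 t=1,i=1
  ...#.|.  b2=0 t=0,i=11
  ....#|#  b1=1 t=1,i=0
  .....|.  b0=0 t=3,i=4
  bits 00111111001010001100001110010010 = 1059636114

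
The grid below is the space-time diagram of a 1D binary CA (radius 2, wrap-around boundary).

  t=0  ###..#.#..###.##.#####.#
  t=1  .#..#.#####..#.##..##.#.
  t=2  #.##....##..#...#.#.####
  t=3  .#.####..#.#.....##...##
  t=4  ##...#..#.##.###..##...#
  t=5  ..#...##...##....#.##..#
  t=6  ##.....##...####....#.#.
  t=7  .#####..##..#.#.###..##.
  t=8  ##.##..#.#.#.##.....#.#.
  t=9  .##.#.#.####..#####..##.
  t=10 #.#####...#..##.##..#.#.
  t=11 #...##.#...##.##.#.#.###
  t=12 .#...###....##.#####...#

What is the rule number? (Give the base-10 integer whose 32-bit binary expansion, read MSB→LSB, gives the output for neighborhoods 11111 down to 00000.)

  [31] ##### => #  t=0,i=19
  [30] ####. => #  t=0,i=1
  [29] ###.# => .  t=0,i=12
  [28] ###.. => .  t=0,i=2
  [27] ##.## => #  t=0,i=13
  [26] ##.#. => #  t=1,i=21
  [25] ##..# => .  t=0,i=3
  [24] ##... => #  t=2,i=4
  [23] #.### => .  t=0,i=17
  [22] #.##. => .  t=0,i=14
  [21] #.#.# => #  t=2,i=18
  [20] #.#.. => #  t=0,i=7
  [19] #..## => #  t=0,i=9
  [18] #..#. => #  t=0,i=4
  [17] #...# => .  t=2,i=14
  [16] #.... => #  t=2,i=5
  [15] .#### => .  t=0,i=0
  [14] .###. => .  t=0,i=11
  [13] .##.# => #  t=0,i=15
  [12] .##.. => #  t=1,i=16
  [11] .#.## => .  t=1,i=5
  [10] .#.#. => #  t=0,i=6
  [9] .#..# => #  t=0,i=8
  [8] .#... => .  t=2,i=13
  [7] ..### => #  t=0,i=10
  [6] ..##. => .  t=1,i=19
  [5] ..#.# => .  t=0,i=5
  [4] ..#.. => .  t=1,i=1
  [3] ...## => .  t=2,i=7
  [2] ...#. => .  t=2,i=15
  [1] ....# => #  t=2,i=6
  [0] ..... => #  t=3,i=14
  bits 11001101001111010011011010000011 = 3443340931

3443340931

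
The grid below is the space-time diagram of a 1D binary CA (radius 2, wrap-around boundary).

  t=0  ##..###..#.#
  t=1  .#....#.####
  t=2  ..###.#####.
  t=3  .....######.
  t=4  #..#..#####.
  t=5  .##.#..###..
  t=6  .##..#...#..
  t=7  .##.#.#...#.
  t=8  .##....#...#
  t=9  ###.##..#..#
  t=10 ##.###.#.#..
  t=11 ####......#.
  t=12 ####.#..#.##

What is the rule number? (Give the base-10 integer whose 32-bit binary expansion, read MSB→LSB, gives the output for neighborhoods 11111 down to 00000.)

3636837218

  [31] ##### => #  t=2,i=8
  [30] ####. => #  t=1,i=10
  [29] ###.# => .  t=1,i=11
  [28] ###.. => #  t=0,i=1
  [27] ##.## => #  t=2,i=5
  [26] ##.#. => .  t=1,i=0
  [25] ##..# => .  t=0,i=2
  [24] ##... => .  t=2,i=11
  [23] #.### => #  t=0,i=11
  [22] #.##. => #  t=8,i=1
  [21] #.#.# => .  t=7,i=4
  [20] #.#.. => .  t=1,i=1
  [19] #..## => .  t=0,i=3
  [18] #..#. => #  t=0,i=8
  [17] #...# => .  t=2,i=0
  [16] #.... => #  t=1,i=3
  [15] .#### => #  t=1,i=9
  [14] .###. => .  t=0,i=0
  [13] .##.# => #  t=5,i=2
  [12] .##.. => #  t=6,i=2
  [11] .#.## => #  t=0,i=10
  [10] .#.#. => .  t=7,i=5
  [9] .#..# => #  t=4,i=1
  [8] .#... => #  t=1,i=2
  [7] ..### => .  t=0,i=4
  [6] ..##. => #  t=5,i=1
  [5] ..#.# => #  t=0,i=9
  [4] ..#.. => .  t=4,i=3
  [3] ...## => .  t=2,i=1
  [2] ...#. => .  t=1,i=5
  [1] ....# => #  t=1,i=4
  [0] ..... => .  t=3,i=1
  bits 11011000110001011011101101100010 = 3636837218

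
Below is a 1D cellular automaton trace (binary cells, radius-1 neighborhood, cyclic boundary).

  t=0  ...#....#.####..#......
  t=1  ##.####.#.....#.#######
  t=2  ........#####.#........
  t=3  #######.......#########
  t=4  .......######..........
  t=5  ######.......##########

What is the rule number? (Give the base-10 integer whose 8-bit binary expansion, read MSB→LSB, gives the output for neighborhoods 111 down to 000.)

  ###|.  b7=0 t=0,i=11
  ##.|.  b6=0 t=0,i=13
  #.#|.  b5=0 t=0,i=9
  #..|#  b4=1 t=0,i=4
  .##|.  b3=0 t=0,i=10
  .#.|#  b2=1 t=0,i=3
  ..#|.  b1=0 t=0,i=2
  ...|#  b0=1 t=0,i=0
  bits 00010101 = 21

21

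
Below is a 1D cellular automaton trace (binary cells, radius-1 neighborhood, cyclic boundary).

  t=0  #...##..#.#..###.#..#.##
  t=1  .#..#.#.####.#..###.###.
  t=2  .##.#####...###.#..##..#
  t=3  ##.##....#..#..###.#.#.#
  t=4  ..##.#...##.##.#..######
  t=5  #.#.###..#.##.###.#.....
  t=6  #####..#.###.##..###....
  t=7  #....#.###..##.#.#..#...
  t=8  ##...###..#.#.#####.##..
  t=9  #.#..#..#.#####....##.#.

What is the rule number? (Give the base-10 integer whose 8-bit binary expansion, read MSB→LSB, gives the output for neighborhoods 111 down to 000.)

60

  ### -> .   bit 7 = 0  t=0,i=14
  ##. -> .   bit 6 = 0  t=0,i=0
  #.# -> #   bit 5 = 1  t=0,i=9
  #.. -> #   bit 4 = 1  t=0,i=1
  .## -> #   bit 3 = 1  t=0,i=4
  .#. -> #   bit 2 = 1  t=0,i=8
  ..# -> .   bit 1 = 0  t=0,i=3
  ... -> .   bit 0 = 0  t=0,i=2
  bits 00111100 = 60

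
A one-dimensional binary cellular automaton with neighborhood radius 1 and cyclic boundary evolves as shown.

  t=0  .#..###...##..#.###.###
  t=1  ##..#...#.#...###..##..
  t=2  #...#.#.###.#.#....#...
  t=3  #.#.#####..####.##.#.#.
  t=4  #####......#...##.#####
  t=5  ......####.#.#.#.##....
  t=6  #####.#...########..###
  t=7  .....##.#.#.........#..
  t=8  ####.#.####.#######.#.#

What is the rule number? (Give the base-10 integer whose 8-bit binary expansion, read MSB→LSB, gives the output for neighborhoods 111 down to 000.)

  ###|.  b7=0 t=0,i=5
  ##.|.  b6=0 t=0,i=6
  #.#|#  b5=1 t=0,i=0
  #..|.  b4=0 t=0,i=2
  .##|#  b3=1 t=0,i=4
  .#.|#  b2=1 t=0,i=1
  ..#|.  b1=0 t=0,i=3
  ...|#  b0=1 t=0,i=8
  bits 00101101 = 45

45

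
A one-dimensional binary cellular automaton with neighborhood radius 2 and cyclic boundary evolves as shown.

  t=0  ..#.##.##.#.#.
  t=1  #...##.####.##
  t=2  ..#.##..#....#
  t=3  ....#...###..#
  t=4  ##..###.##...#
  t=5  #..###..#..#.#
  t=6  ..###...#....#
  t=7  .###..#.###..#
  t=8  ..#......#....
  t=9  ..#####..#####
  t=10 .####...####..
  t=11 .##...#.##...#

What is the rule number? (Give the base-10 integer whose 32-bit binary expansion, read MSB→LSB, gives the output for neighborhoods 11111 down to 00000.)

  #####|#  b31=1 t=9,i=4
  ####.|.  b30=0 t=1,i=9
  ###.#|.  b29=0 t=1,i=10
  ###..|.  b28=0 t=1,i=0
  ##.##|.  b27=0 t=0,i=6
  ##.#.|#  b26=1 t=0,i=9
  ##..#|.  b25=0 t=2,i=6
  ##...|.  b24=0 t=1,i=1
  #.###|.  b23=0 t=1,i=7
  #.##.|#  b22=1 t=0,i=4
  #.#.#|#  b21=1 t=0,i=10
  #.#..|#  b20=1 t=0,i=12
  #..##|#  b19=1 t=4,i=3
  #..#.|.  b18=0 t=2,i=1
  #...#|#  b17=1 t=0,i=0
  #....|#  b16=1 t=2,i=10
  .####|#  b15=1 t=1,i=8
  .###.|#  b14=1 t=1,i=13
  .##.#|#  b13=1 t=0,i=5
  .##..|.  b12=0 t=2,i=5
  .#.##|.  b11=0 t=0,i=3
  .#.#.|.  b10=0 t=0,i=11
  .#..#|.  b9=0 t=2,i=0
  .#...|#  b8=1 t=0,i=13
  ..###|#  b7=1 t=3,i=8
  ..##.|#  b6=1 t=1,i=4
  ..#.#|.  b5=0 t=0,i=2
  ..#..|#  b4=1 t=2,i=8
  ...##|.  b3=0 t=1,i=3
  ...#.|.  b2=0 t=0,i=1
  ....#|.  b1=0 t=2,i=11
  .....|#  b0=1 t=8,i=5
  bits 10000100011110111110000111010001 = 2222711249

2222711249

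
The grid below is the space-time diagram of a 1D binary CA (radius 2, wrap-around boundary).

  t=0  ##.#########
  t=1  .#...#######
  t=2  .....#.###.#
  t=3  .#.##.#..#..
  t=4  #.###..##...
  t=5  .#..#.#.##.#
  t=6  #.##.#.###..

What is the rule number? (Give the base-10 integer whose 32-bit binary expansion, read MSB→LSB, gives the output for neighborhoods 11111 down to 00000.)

  ##### -> #   bit 31 = 1  t=0,i=5
  ####. -> .   bit 30 = 0  t=0,i=0
  ###.# -> #   bit 29 = 1  t=0,i=1
  ###.. -> #   bit 28 = 1  t=4,i=4
  ##.## -> .   bit 27 = 0  t=0,i=2
  ##.#. -> .   bit 26 = 0  t=1,i=0
  ##..# -> .   bit 25 = 0  t=4,i=5
  ##... -> #   bit 24 = 1  t=4,i=9
  #.### -> .   bit 23 = 0  t=0,i=3
  #.##. -> #   bit 22 = 1  t=3,i=3
  #.#.# -> .   bit 21 = 0  t=5,i=6
  #.#.. -> .   bit 20 = 0  t=1,i=1
  #..## -> #   bit 19 = 1  t=4,i=6
  #..#. -> #   bit 18 = 1  t=3,i=8
  #...# -> .   bit 17 = 0  t=1,i=3
  #.... -> #   bit 16 = 1  t=2,i=1
  .#### -> .   bit 15 = 0  t=0,i=4
  .###. -> .   bit 14 = 0  t=2,i=8
  .##.# -> #   bit 13 = 1  t=3,i=4
  .##.. -> #   bit 12 = 1  t=4,i=8
  .#.## -> #   bit 11 = 1  t=2,i=6
  .#.#. -> #   bit 10 = 1  t=5,i=0
  .#..# -> #   bit 9 = 1  t=3,i=7
  .#... -> .   bit 8 = 0  t=1,i=2
  ..### -> #   bit 7 = 1  t=1,i=5
  ..##. -> .   bit 6 = 0  t=4,i=7
  ..#.# -> .   bit 5 = 0  t=2,i=5
  ..#.. -> .   bit 4 = 0  t=3,i=9
  ...## -> .   bit 3 = 0  t=1,i=4
  ...#. -> #   bit 2 = 1  t=2,i=4
  ....# -> #   bit 1 = 1  t=2,i=3
  ..... -> .   bit 0 = 0  t=2,i=2
  bits 10110001010011010011111010000110 = 2974629510

2974629510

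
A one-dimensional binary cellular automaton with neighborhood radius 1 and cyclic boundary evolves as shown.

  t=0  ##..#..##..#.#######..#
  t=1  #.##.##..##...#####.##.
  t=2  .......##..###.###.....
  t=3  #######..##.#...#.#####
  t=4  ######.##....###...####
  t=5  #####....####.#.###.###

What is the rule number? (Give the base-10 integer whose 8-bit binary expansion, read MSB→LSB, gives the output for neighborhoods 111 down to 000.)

147

  ### -> #   bit 7 = 1  t=0,i=0
  ##. -> .   bit 6 = 0  t=0,i=1
  #.# -> .   bit 5 = 0  t=0,i=12
  #.. -> #   bit 4 = 1  t=0,i=2
  .## -> .   bit 3 = 0  t=0,i=7
  .#. -> .   bit 2 = 0  t=0,i=4
  ..# -> #   bit 1 = 1  t=0,i=3
  ... -> #   bit 0 = 1  t=1,i=12
  bits 10010011 = 147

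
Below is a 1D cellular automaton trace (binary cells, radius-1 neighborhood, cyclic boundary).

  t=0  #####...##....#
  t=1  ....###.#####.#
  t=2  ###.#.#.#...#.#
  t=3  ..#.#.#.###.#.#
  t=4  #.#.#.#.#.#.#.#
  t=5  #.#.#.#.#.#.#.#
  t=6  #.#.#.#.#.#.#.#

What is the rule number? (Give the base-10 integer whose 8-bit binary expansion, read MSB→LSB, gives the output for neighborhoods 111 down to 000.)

  [7] ### => .  t=0,i=0
  [6] ##. => #  t=0,i=4
  [5] #.# => .  t=1,i=7
  [4] #.. => #  t=0,i=5
  [3] .## => #  t=0,i=8
  [2] .#. => #  t=1,i=14
  [1] ..# => .  t=0,i=7
  [0] ... => #  t=0,i=6
  bits 01011101 = 93

93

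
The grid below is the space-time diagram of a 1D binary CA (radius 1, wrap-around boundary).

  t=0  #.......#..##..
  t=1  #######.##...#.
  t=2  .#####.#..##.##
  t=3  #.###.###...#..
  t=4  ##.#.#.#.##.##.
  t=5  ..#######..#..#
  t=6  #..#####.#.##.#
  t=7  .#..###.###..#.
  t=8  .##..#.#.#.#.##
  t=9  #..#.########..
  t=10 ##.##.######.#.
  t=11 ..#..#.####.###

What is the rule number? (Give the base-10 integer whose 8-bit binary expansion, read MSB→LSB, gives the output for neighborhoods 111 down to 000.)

  ###|#  b7=1 t=1,i=1
  ##.|.  b6=0 t=0,i=12
  #.#|#  b5=1 t=1,i=7
  #..|#  b4=1 t=0,i=1
  .##|.  b3=0 t=0,i=11
  .#.|#  b2=1 t=0,i=0
  ..#|.  b1=0 t=0,i=7
  ...|#  b0=1 t=0,i=2
  bits 10110101 = 181

181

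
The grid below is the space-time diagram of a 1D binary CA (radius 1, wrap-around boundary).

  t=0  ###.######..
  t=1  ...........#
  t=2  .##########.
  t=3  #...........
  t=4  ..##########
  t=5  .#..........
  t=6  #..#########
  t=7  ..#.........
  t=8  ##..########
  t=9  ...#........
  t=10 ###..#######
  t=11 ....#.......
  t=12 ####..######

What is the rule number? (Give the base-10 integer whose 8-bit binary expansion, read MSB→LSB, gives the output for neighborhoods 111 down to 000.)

3

  nb ###: next=.  (t=0,i=1, bit7=0)
  nb ##.: next=.  (t=0,i=2, bit6=0)
  nb #.#: next=.  (t=0,i=3, bit5=0)
  nb #..: next=.  (t=0,i=10, bit4=0)
  nb .##: next=.  (t=0,i=0, bit3=0)
  nb .#.: next=.  (t=1,i=11, bit2=0)
  nb ..#: next=#  (t=0,i=11, bit1=1)
  nb ...: next=#  (t=1,i=1, bit0=1)
  bits 00000011 = 3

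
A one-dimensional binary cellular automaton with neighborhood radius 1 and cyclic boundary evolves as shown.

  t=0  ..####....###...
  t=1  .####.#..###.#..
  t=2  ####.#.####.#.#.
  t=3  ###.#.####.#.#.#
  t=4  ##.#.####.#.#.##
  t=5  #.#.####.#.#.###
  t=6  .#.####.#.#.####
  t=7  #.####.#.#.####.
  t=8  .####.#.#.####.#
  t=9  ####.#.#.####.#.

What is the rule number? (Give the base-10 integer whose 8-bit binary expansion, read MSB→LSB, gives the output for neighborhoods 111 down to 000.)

  [7] ### => #  t=0,i=3
  [6] ##. => .  t=0,i=5
  [5] #.# => #  t=1,i=5
  [4] #.. => #  t=0,i=6
  [3] .## => #  t=0,i=2
  [2] .#. => .  t=1,i=6
  [1] ..# => #  t=0,i=1
  [0] ... => .  t=0,i=0
  bits 10111010 = 186

186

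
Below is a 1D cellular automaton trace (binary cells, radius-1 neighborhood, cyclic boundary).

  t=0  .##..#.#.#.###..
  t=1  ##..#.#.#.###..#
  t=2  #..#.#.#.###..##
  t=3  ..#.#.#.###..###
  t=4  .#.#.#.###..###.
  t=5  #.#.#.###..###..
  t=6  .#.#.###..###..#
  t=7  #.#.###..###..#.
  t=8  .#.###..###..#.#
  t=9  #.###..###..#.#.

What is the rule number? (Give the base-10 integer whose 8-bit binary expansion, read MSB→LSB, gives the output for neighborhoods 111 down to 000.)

171

  ###|#  b7=1 t=0,i=12
  ##.|.  b6=0 t=0,i=2
  #.#|#  b5=1 t=0,i=6
  #..|.  b4=0 t=0,i=3
  .##|#  b3=1 t=0,i=1
  .#.|.  b2=0 t=0,i=5
  ..#|#  b1=1 t=0,i=0
  ...|#  b0=1 t=0,i=15
  bits 10101011 = 171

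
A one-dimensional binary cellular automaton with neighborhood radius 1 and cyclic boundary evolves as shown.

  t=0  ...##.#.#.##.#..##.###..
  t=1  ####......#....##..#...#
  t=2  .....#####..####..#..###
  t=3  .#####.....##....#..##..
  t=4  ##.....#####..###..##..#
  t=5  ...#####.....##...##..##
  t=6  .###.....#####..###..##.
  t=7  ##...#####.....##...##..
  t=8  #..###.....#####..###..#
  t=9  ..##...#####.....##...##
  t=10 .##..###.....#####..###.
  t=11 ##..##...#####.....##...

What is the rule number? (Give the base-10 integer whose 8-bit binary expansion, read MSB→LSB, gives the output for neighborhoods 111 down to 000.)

  nb ###: next=.  (t=0,i=20, bit7=0)
  nb ##.: next=.  (t=0,i=4, bit6=0)
  nb #.#: next=.  (t=0,i=5, bit5=0)
  nb #..: next=.  (t=0,i=14, bit4=0)
  nb .##: next=#  (t=0,i=3, bit3=1)
  nb .#.: next=.  (t=0,i=6, bit2=0)
  nb ..#: next=#  (t=0,i=2, bit1=1)
  nb ...: next=#  (t=0,i=0, bit0=1)
  bits 00001011 = 11

11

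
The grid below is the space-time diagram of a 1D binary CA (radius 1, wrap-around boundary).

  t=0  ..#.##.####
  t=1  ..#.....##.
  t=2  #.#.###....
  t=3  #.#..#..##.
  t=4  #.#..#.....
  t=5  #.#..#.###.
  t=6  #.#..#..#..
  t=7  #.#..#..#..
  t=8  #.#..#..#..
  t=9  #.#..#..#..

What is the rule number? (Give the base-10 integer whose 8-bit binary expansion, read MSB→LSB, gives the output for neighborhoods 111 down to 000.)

  ### -> #   bit 7 = 1  t=0,i=8
  ##. -> .   bit 6 = 0  t=0,i=5
  #.# -> .   bit 5 = 0  t=0,i=3
  #.. -> .   bit 4 = 0  t=0,i=0
  .## -> .   bit 3 = 0  t=0,i=4
  .#. -> #   bit 2 = 1  t=0,i=2
  ..# -> .   bit 1 = 0  t=0,i=1
  ... -> #   bit 0 = 1  t=1,i=0
  bits 10000101 = 133

133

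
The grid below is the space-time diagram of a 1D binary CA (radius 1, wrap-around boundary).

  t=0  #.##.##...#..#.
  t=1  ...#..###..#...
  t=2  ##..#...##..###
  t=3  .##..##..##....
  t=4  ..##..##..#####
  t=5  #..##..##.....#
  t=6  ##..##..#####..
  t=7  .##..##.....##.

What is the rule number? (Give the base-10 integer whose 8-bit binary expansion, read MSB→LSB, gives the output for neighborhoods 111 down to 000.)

  [7] ### => .  t=1,i=7
  [6] ##. => #  t=0,i=3
  [5] #.# => .  t=0,i=1
  [4] #.. => #  t=0,i=7
  [3] .## => .  t=0,i=2
  [2] .#. => .  t=0,i=0
  [1] ..# => .  t=0,i=9
  [0] ... => #  t=0,i=8
  bits 01010001 = 81

81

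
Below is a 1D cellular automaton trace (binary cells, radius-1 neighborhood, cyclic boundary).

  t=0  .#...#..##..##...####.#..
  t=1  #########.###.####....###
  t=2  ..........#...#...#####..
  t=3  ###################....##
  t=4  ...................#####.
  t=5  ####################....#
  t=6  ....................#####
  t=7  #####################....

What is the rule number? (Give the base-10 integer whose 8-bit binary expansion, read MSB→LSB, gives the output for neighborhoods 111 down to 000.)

  [7] ### => .  t=0,i=18
  [6] ##. => .  t=0,i=9
  [5] #.# => .  t=0,i=21
  [4] #.. => #  t=0,i=2
  [3] .## => #  t=0,i=8
  [2] .#. => #  t=0,i=1
  [1] ..# => #  t=0,i=0
  [0] ... => #  t=0,i=3
  bits 00011111 = 31

31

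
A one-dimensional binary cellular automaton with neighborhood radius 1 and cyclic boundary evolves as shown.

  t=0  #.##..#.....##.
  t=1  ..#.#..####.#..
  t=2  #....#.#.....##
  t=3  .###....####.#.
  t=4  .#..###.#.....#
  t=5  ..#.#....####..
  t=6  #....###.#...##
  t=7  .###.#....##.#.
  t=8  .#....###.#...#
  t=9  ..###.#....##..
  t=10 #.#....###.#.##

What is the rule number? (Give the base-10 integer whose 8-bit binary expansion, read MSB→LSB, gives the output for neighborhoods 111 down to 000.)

  ###|.  b7=0 t=1,i=8
  ##.|.  b6=0 t=0,i=3
  #.#|.  b5=0 t=0,i=1
  #..|#  b4=1 t=0,i=4
  .##|#  b3=1 t=0,i=2
  .#.|.  b2=0 t=0,i=0
  ..#|.  b1=0 t=0,i=5
  ...|#  b0=1 t=0,i=8
  bits 00011001 = 25

25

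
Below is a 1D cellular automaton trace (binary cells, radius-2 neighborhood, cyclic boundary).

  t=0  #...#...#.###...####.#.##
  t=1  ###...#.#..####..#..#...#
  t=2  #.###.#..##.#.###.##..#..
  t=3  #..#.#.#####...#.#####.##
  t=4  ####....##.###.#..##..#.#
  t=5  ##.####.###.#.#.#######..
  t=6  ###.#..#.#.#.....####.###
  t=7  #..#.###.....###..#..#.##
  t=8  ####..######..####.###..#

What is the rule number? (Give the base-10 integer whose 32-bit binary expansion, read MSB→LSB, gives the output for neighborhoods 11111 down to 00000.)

  nb #####: next=#  (t=3,i=9, bit31=1)
  nb ####.: next=.  (t=0,i=18, bit30=0)
  nb ###.#: next=.  (t=0,i=19, bit29=0)
  nb ###..: next=#  (t=0,i=0, bit28=1)
  nb ##.##: next=#  (t=2,i=17, bit27=1)
  nb ##.#.: next=#  (t=0,i=20, bit26=1)
  nb ##..#: next=#  (t=1,i=15, bit25=1)
  nb ##...: next=#  (t=0,i=1, bit24=1)
  nb #.###: next=.  (t=0,i=10, bit23=0)
  nb #.##.: next=#  (t=2,i=18, bit22=1)
  nb #.#.#: next=.  (t=0,i=21, bit21=0)
  nb #.#..: next=.  (t=1,i=8, bit20=0)
  nb #..##: next=#  (t=1,i=10, bit19=1)
  nb #..#.: next=#  (t=1,i=16, bit18=1)
  nb #...#: next=#  (t=0,i=2, bit17=1)
  nb #....: next=#  (t=4,i=5, bit16=1)
  nb .####: next=#  (t=0,i=17, bit15=1)
  nb .###.: next=#  (t=0,i=11, bit14=1)
  nb .##.#: next=#  (t=2,i=10, bit13=1)
  nb .##..: next=#  (t=2,i=19, bit12=1)
  nb .#.##: next=.  (t=0,i=9, bit11=0)
  nb .#.#.: next=.  (t=1,i=7, bit10=0)
  nb .#..#: next=#  (t=1,i=9, bit9=1)
  nb .#...: next=.  (t=0,i=5, bit8=0)
  nb ..###: next=.  (t=0,i=16, bit7=0)
  nb ..##.: next=#  (t=2,i=9, bit6=1)
  nb ..#.#: next=#  (t=0,i=8, bit5=1)
  nb ..#..: next=.  (t=0,i=4, bit4=0)
  nb ...##: next=.  (t=0,i=15, bit3=0)
  nb ...#.: next=.  (t=0,i=3, bit2=0)
  nb ....#: next=#  (t=4,i=6, bit1=1)
  nb .....: next=#  (t=6,i=14, bit0=1)
  bits 10011111010011111111001001100011 = 2672816739

2672816739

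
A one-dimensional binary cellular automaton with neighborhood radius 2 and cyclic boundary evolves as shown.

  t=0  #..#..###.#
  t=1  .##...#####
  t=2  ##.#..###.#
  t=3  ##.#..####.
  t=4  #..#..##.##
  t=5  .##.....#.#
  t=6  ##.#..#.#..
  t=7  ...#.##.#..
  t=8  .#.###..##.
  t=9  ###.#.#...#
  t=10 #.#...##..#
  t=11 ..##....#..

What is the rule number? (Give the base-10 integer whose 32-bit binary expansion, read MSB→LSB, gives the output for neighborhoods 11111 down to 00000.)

2874460578

  ##### -> #   bit 31 = 1  t=1,i=8
  ####. -> .   bit 30 = 0  t=1,i=9
  ###.# -> #   bit 29 = 1  t=0,i=8
  ###.. -> .   bit 28 = 0  t=4,i=0
  ##.## -> #   bit 27 = 1  t=0,i=9
  ##.#. -> .   bit 26 = 0  t=2,i=2
  ##..# -> #   bit 25 = 1  t=0,i=1
  ##... -> #   bit 24 = 1  t=1,i=3
  #.### -> .   bit 23 = 0  t=2,i=10
  #.##. -> #   bit 22 = 1  t=0,i=10
  #.#.# -> .   bit 21 = 0  t=5,i=10
  #.#.. -> #   bit 20 = 1  t=2,i=3
  #..## -> .   bit 19 = 0  t=0,i=5
  #..#. -> #   bit 18 = 1  t=0,i=2
  #...# -> .   bit 17 = 0  t=1,i=4
  #.... -> .   bit 16 = 0  t=5,i=4
  .#### -> #   bit 15 = 1  t=1,i=7
  .###. -> #   bit 14 = 1  t=0,i=7
  .##.# -> .   bit 13 = 0  t=3,i=1
  .##.. -> .   bit 12 = 0  t=0,i=0
  .#.## -> #   bit 11 = 1  t=5,i=0
  .#.#. -> .   bit 10 = 0  t=5,i=9
  .#..# -> .   bit 9 = 0  t=0,i=4
  .#... -> #   bit 8 = 1  t=7,i=9
  ..### -> #   bit 7 = 1  t=0,i=6
  ..##. -> .   bit 6 = 0  t=4,i=6
  ..#.# -> #   bit 5 = 1  t=5,i=8
  ..#.. -> .   bit 4 = 0  t=0,i=3
  ...## -> .   bit 3 = 0  t=1,i=5
  ...#. -> .   bit 2 = 0  t=5,i=7
  ....# -> #   bit 1 = 1  t=5,i=6
  ..... -> .   bit 0 = 0  t=5,i=5
  bits 10101011010101001100100110100010 = 2874460578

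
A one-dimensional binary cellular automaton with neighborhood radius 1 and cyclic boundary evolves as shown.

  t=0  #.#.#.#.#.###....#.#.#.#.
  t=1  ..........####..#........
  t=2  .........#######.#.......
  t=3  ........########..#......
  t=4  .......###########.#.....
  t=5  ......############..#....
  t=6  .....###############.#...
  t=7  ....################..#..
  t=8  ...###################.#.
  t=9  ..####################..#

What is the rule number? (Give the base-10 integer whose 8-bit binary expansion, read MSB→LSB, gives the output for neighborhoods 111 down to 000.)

218

  nb ###: next=#  (t=0,i=11, bit7=1)
  nb ##.: next=#  (t=0,i=12, bit6=1)
  nb #.#: next=.  (t=0,i=1, bit5=0)
  nb #..: next=#  (t=0,i=13, bit4=1)
  nb .##: next=#  (t=0,i=10, bit3=1)
  nb .#.: next=.  (t=0,i=0, bit2=0)
  nb ..#: next=#  (t=0,i=16, bit1=1)
  nb ...: next=.  (t=0,i=14, bit0=0)
  bits 11011010 = 218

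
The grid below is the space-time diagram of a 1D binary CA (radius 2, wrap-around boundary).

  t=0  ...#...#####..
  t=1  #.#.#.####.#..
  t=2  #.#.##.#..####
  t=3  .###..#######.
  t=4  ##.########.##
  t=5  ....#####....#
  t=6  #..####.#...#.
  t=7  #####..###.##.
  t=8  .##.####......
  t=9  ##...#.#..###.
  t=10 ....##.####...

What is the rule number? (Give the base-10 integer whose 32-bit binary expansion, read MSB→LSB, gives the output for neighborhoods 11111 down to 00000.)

  [31] ##### => #  t=0,i=9
  [30] ####. => .  t=0,i=10
  [29] ###.# => .  t=1,i=9
  [28] ###.. => #  t=0,i=11
  [27] ##.## => .  t=4,i=2
  [26] ##.#. => #  t=1,i=10
  [25] ##..# => #  t=3,i=4
  [24] ##... => .  t=0,i=12
  [23] #.### => .  t=1,i=6
  [22] #.##. => .  t=2,i=4
  [21] #.#.# => #  t=1,i=2
  [20] #.#.. => #  t=1,i=11
  [19] #..## => #  t=2,i=9
  [18] #..#. => #  t=1,i=13
  [17] #...# => .  t=0,i=5
  [16] #.... => .  t=0,i=13
  [15] .#### => #  t=0,i=8
  [14] .###. => .  t=3,i=2
  [13] .##.# => .  t=2,i=5
  [12] .##.. => .  t=9,i=1
  [11] .#.## => #  t=1,i=5
  [10] .#.#. => .  t=1,i=1
  [9] .#..# => #  t=1,i=12
  [8] .#... => #  t=0,i=4
  [7] ..### => #  t=0,i=7
  [6] ..##. => #  t=8,i=1
  [5] ..#.# => #  t=1,i=0
  [4] ..#.. => .  t=0,i=3
  [3] ...## => #  t=0,i=6
  [2] ...#. => #  t=0,i=2
  [1] ....# => .  t=0,i=1
  [0] ..... => #  t=0,i=0
  bits 10010110001111001000101111101101 = 2520550381

2520550381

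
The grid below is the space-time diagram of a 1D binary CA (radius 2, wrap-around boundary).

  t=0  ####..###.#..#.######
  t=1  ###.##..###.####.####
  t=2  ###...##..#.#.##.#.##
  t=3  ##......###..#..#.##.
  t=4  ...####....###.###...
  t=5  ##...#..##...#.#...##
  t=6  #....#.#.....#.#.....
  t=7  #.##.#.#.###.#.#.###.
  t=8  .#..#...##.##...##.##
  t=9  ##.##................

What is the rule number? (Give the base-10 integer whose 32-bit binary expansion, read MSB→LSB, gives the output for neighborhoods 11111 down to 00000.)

3869050931

  [31] ##### => #  t=0,i=0
  [30] ####. => #  t=0,i=2
  [29] ###.# => #  t=0,i=8
  [28] ###.. => .  t=0,i=3
  [27] ##.## => .  t=1,i=3
  [26] ##.#. => #  t=0,i=9
  [25] ##..# => #  t=0,i=4
  [24] ##... => .  t=2,i=3
  [23] #.### => #  t=0,i=15
  [22] #.##. => .  t=1,i=4
  [21] #.#.# => .  t=2,i=12
  [20] #.#.. => #  t=0,i=10
  [19] #..## => #  t=0,i=5
  [18] #..#. => #  t=0,i=12
  [17] #...# => .  t=2,i=4
  [16] #.... => #  t=3,i=3
  [15] .#### => .  t=0,i=16
  [14] .###. => .  t=0,i=7
  [13] .##.# => .  t=2,i=15
  [12] .##.. => .  t=1,i=5
  [11] .#.## => #  t=0,i=14
  [10] .#.#. => .  t=2,i=11
  [9] .#..# => .  t=0,i=11
  [8] .#... => .  t=5,i=16
  [7] ..### => .  t=0,i=6
  [6] ..##. => .  t=2,i=6
  [5] ..#.# => #  t=0,i=13
  [4] ..#.. => #  t=3,i=13
  [3] ...## => .  t=2,i=5
  [2] ...#. => .  t=5,i=4
  [1] ....# => #  t=3,i=6
  [0] ..... => #  t=3,i=4
  bits 11100110100111010000100000110011 = 3869050931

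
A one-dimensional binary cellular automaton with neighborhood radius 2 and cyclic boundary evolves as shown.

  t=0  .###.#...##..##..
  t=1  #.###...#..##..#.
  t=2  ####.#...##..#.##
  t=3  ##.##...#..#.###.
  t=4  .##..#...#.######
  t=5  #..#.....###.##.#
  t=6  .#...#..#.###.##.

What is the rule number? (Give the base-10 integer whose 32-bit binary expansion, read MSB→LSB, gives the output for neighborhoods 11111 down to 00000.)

2947116584

  nb #####: next=#  (t=2,i=0, bit31=1)
  nb ####.: next=.  (t=2,i=2, bit30=0)
  nb ###.#: next=#  (t=0,i=3, bit29=1)
  nb ###..: next=.  (t=1,i=4, bit28=0)
  nb ##.##: next=#  (t=3,i=2, bit27=1)
  nb ##.#.: next=#  (t=0,i=4, bit26=1)
  nb ##..#: next=#  (t=0,i=11, bit25=1)
  nb ##...: next=#  (t=0,i=15, bit24=1)
  nb #.###: next=#  (t=1,i=2, bit23=1)
  nb #.##.: next=.  (t=3,i=0, bit22=0)
  nb #.#.#: next=#  (t=1,i=0, bit21=1)
  nb #.#..: next=.  (t=0,i=5, bit20=0)
  nb #..##: next=#  (t=0,i=12, bit19=1)
  nb #..#.: next=.  (t=1,i=14, bit18=0)
  nb #...#: next=.  (t=0,i=7, bit17=0)
  nb #....: next=#  (t=5,i=5, bit16=1)
  nb .####: next=.  (t=2,i=16, bit15=0)
  nb .###.: next=#  (t=0,i=2, bit14=1)
  nb .##.#: next=#  (t=3,i=1, bit13=1)
  nb .##..: next=.  (t=0,i=10, bit12=0)
  nb .#.##: next=#  (t=1,i=1, bit11=1)
  nb .#.#.: next=#  (t=1,i=16, bit10=1)
  nb .#..#: next=#  (t=1,i=9, bit9=1)
  nb .#...: next=.  (t=0,i=6, bit8=0)
  nb ..###: next=.  (t=0,i=1, bit7=0)
  nb ..##.: next=.  (t=0,i=9, bit6=0)
  nb ..#.#: next=#  (t=1,i=15, bit5=1)
  nb ..#..: next=.  (t=1,i=8, bit4=0)
  nb ...##: next=#  (t=0,i=0, bit3=1)
  nb ...#.: next=.  (t=1,i=7, bit2=0)
  nb ....#: next=.  (t=5,i=7, bit1=0)
  nb .....: next=.  (t=5,i=6, bit0=0)
  bits 10101111101010010110111000101000 = 2947116584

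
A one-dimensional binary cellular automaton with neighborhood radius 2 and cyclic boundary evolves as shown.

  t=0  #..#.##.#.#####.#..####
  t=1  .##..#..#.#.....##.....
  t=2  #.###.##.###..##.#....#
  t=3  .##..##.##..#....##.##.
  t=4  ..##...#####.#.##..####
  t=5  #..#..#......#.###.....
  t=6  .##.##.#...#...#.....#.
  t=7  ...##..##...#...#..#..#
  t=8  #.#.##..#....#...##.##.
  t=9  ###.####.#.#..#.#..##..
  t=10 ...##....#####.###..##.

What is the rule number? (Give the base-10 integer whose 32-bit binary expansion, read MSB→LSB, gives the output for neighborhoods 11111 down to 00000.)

183768842

  [31] ##### => .  t=0,i=12
  [30] ####. => .  t=0,i=13
  [29] ###.# => .  t=0,i=14
  [28] ###.. => .  t=0,i=0
  [27] ##.## => #  t=2,i=1
  [26] ##.#. => .  t=0,i=7
  [25] ##..# => #  t=0,i=1
  [24] ##... => .  t=1,i=18
  [23] #.### => #  t=0,i=10
  [22] #.##. => #  t=0,i=5
  [21] #.#.# => #  t=0,i=8
  [20] #.#.. => #  t=0,i=16
  [19] #..## => .  t=0,i=18
  [18] #..#. => #  t=0,i=2
  [17] #...# => .  t=4,i=5
  [16] #.... => .  t=1,i=12
  [15] .#### => .  t=0,i=11
  [14] .###. => .  t=2,i=3
  [13] .##.# => .  t=0,i=6
  [12] .##.. => #  t=1,i=2
  [11] .#.## => .  t=0,i=4
  [10] .#.#. => #  t=1,i=9
  [9] .#..# => #  t=0,i=17
  [8] .#... => #  t=1,i=11
  [7] ..### => .  t=0,i=19
  [6] ..##. => .  t=1,i=1
  [5] ..#.# => .  t=0,i=3
  [4] ..#.. => .  t=1,i=5
  [3] ...## => #  t=1,i=0
  [2] ...#. => .  t=5,i=12
  [1] ....# => #  t=1,i=14
  [0] ..... => .  t=1,i=13
  bits 00001010111101000001011100001010 = 183768842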